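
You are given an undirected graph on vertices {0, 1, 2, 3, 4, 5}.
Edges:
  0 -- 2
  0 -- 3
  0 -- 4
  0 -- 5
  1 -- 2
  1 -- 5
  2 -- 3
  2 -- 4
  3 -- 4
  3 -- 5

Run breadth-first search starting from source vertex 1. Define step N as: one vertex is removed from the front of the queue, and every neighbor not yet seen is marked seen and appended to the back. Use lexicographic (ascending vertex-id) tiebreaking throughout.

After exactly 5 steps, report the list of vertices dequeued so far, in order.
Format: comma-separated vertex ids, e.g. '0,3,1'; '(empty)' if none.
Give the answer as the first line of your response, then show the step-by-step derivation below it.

1,2,5,0,3

step 1: dequeue 1; queue=[2,5]; order=1
step 2: dequeue 2; queue=[5,0,3,4]; order=1,2
step 3: dequeue 5; queue=[0,3,4]; order=1,2,5
step 4: dequeue 0; queue=[3,4]; order=1,2,5,0
step 5: dequeue 3; queue=[4]; order=1,2,5,0,3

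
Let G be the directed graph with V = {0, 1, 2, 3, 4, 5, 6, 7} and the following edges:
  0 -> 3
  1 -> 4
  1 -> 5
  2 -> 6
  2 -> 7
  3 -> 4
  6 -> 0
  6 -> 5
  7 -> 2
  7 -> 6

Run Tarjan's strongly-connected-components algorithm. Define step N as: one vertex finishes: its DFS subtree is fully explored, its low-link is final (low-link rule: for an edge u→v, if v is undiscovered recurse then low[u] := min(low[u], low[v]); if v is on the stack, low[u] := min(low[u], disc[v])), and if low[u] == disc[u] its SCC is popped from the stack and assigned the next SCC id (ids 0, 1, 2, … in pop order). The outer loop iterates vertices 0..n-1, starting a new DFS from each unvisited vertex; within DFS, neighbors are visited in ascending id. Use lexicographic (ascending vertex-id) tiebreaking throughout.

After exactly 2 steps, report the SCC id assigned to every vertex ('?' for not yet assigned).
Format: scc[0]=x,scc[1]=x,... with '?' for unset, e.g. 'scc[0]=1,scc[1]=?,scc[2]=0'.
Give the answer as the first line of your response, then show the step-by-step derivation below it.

scc[0]=?,scc[1]=?,scc[2]=?,scc[3]=1,scc[4]=0,scc[5]=?,scc[6]=?,scc[7]=?

step 1: low=(low[0]=0,low[1]=?,low[2]=?,low[3]=1,low[4]=2,low[5]=?,low[6]=?,low[7]=?); scc=(scc[0]=?,scc[1]=?,scc[2]=?,scc[3]=?,scc[4]=0,scc[5]=?,scc[6]=?,scc[7]=?)
step 2: low=(low[0]=0,low[1]=?,low[2]=?,low[3]=1,low[4]=2,low[5]=?,low[6]=?,low[7]=?); scc=(scc[0]=?,scc[1]=?,scc[2]=?,scc[3]=1,scc[4]=0,scc[5]=?,scc[6]=?,scc[7]=?)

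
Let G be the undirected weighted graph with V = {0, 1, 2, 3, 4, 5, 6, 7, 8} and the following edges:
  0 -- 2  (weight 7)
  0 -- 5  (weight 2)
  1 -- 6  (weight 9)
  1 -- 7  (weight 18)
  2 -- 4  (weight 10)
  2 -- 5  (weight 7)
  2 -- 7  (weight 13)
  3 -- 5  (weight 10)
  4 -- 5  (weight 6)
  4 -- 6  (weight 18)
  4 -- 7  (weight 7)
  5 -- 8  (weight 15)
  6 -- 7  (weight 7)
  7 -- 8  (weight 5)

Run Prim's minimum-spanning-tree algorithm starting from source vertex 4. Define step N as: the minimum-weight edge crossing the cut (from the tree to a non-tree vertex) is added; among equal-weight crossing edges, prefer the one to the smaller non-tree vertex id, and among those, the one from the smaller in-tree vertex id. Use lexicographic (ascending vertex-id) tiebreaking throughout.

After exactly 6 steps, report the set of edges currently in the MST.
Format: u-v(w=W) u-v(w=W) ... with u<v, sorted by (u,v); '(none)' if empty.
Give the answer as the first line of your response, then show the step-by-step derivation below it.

0-2(w=7) 0-5(w=2) 4-5(w=6) 4-7(w=7) 6-7(w=7) 7-8(w=5)

step 1: add edge 4-5 (w=6); MST = {4-5(w=6)}
step 2: add edge 0-5 (w=2); MST = {0-5(w=2) 4-5(w=6)}
step 3: add edge 0-2 (w=7); MST = {0-2(w=7) 0-5(w=2) 4-5(w=6)}
step 4: add edge 4-7 (w=7); MST = {0-2(w=7) 0-5(w=2) 4-5(w=6) 4-7(w=7)}
step 5: add edge 7-8 (w=5); MST = {0-2(w=7) 0-5(w=2) 4-5(w=6) 4-7(w=7) 7-8(w=5)}
step 6: add edge 6-7 (w=7); MST = {0-2(w=7) 0-5(w=2) 4-5(w=6) 4-7(w=7) 6-7(w=7) 7-8(w=5)}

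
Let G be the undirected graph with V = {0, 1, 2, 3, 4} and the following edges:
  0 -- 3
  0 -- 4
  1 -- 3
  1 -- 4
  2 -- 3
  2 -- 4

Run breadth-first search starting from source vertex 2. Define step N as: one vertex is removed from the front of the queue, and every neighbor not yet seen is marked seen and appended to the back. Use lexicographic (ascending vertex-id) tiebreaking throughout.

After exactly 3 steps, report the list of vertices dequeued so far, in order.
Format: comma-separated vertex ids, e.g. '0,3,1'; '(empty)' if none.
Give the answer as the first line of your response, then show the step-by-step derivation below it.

2,3,4

step 1: dequeue 2; queue=[3,4]; order=2
step 2: dequeue 3; queue=[4,0,1]; order=2,3
step 3: dequeue 4; queue=[0,1]; order=2,3,4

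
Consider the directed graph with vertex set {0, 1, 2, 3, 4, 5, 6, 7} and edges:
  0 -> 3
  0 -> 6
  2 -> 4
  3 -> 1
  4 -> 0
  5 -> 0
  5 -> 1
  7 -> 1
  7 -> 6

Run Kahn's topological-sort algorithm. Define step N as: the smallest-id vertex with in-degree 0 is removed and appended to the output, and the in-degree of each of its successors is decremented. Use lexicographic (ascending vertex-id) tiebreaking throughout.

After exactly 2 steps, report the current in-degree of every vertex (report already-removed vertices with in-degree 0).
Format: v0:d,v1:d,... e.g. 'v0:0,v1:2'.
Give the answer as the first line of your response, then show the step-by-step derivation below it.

v0:1,v1:3,v2:0,v3:1,v4:0,v5:0,v6:2,v7:0

step 1: output 2; order=[2]; indeg=(2,3,0,1,0,0,2,0)
step 2: output 4; order=[2,4]; indeg=(1,3,0,1,0,0,2,0)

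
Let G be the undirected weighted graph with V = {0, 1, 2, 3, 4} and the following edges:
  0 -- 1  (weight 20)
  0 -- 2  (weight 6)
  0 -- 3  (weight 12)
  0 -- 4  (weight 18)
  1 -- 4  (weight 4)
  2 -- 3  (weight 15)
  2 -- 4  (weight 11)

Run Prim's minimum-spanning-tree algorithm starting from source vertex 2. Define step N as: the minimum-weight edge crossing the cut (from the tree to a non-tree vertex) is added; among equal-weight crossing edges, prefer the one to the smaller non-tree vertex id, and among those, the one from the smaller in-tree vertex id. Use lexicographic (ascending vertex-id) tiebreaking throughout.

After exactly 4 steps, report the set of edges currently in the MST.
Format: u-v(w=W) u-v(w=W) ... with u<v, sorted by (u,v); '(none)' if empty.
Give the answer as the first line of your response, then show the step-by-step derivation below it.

0-2(w=6) 0-3(w=12) 1-4(w=4) 2-4(w=11)

step 1: add edge 0-2 (w=6); MST = {0-2(w=6)}
step 2: add edge 2-4 (w=11); MST = {0-2(w=6) 2-4(w=11)}
step 3: add edge 1-4 (w=4); MST = {0-2(w=6) 1-4(w=4) 2-4(w=11)}
step 4: add edge 0-3 (w=12); MST = {0-2(w=6) 0-3(w=12) 1-4(w=4) 2-4(w=11)}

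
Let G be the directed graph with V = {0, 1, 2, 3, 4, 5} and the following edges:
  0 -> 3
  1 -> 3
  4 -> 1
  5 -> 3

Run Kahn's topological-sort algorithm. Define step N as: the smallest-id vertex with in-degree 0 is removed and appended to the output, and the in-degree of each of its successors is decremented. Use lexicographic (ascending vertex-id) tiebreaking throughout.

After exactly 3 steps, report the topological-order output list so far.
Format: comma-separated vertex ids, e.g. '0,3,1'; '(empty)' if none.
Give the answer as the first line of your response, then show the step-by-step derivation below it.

0,2,4

step 1: output 0; order=[0]; indeg=(0,1,0,2,0,0)
step 2: output 2; order=[0,2]; indeg=(0,1,0,2,0,0)
step 3: output 4; order=[0,2,4]; indeg=(0,0,0,2,0,0)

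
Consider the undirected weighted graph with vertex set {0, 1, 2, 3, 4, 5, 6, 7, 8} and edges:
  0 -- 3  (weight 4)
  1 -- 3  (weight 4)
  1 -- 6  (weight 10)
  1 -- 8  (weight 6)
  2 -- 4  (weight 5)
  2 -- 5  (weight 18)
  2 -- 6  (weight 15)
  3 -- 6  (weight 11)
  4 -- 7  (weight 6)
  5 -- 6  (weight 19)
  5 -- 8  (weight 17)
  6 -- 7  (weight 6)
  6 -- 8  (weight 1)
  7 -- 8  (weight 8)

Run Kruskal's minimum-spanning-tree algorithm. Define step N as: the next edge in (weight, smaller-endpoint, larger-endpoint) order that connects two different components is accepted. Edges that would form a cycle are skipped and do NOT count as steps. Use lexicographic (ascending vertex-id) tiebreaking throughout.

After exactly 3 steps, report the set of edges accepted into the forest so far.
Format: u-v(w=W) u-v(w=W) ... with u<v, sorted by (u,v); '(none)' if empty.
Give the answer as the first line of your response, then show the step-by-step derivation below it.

0-3(w=4) 1-3(w=4) 6-8(w=1)

step 1: add edge 6-8 (w=1); MST = {6-8(w=1)}
step 2: add edge 0-3 (w=4); MST = {0-3(w=4) 6-8(w=1)}
step 3: add edge 1-3 (w=4); MST = {0-3(w=4) 1-3(w=4) 6-8(w=1)}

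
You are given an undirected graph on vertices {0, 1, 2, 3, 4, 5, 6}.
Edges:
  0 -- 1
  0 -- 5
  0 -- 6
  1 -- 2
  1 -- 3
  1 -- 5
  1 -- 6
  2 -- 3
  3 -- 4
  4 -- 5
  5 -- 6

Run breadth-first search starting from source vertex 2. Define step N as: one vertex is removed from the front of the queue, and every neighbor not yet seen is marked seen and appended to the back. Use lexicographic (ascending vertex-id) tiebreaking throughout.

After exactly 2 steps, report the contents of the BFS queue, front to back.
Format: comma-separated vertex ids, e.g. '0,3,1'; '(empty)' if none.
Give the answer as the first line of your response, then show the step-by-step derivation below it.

3,0,5,6

step 1: dequeue 2; queue=[1,3]; order=2
step 2: dequeue 1; queue=[3,0,5,6]; order=2,1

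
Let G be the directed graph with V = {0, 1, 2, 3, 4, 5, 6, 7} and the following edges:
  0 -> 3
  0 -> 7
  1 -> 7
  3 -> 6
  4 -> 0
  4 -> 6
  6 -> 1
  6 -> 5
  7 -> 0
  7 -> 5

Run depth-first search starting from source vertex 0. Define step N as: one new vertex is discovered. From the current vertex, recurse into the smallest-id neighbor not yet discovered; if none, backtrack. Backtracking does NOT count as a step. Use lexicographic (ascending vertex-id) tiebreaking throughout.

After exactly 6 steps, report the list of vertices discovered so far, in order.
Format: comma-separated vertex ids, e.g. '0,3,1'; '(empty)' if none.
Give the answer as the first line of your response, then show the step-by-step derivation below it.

0,3,6,1,7,5

step 1: discover 0; path=0; order=0
step 2: discover 3; path=0>3; order=0,3
step 3: discover 6; path=0>3>6; order=0,3,6
step 4: discover 1; path=0>3>6>1; order=0,3,6,1
step 5: discover 7; path=0>3>6>1>7; order=0,3,6,1,7
step 6: discover 5; path=0>3>6>1>7>5; order=0,3,6,1,7,5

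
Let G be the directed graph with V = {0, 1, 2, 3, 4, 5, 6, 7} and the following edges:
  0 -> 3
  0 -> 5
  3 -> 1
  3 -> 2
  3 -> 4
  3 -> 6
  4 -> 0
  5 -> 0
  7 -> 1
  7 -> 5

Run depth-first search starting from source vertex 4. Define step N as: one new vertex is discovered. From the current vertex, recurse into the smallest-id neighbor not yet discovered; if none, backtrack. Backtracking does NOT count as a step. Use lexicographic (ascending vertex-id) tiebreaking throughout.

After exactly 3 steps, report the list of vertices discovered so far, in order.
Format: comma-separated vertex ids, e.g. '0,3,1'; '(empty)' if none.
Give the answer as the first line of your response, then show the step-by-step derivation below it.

4,0,3

step 1: discover 4; path=4; order=4
step 2: discover 0; path=4>0; order=4,0
step 3: discover 3; path=4>0>3; order=4,0,3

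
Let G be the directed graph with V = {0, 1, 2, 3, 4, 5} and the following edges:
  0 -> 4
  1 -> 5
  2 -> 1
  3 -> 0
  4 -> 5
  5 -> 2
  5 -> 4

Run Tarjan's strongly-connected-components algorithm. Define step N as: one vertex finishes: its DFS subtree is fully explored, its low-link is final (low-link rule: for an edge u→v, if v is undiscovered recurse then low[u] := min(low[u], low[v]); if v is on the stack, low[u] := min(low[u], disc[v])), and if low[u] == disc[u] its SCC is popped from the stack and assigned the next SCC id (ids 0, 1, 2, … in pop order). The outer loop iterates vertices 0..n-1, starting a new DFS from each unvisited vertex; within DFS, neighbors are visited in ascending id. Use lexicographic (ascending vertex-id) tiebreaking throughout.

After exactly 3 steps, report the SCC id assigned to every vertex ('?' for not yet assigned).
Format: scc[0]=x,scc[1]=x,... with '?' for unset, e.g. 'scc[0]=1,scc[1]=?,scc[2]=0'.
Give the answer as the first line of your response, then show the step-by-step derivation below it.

scc[0]=?,scc[1]=?,scc[2]=?,scc[3]=?,scc[4]=?,scc[5]=?

step 1: low=(low[0]=0,low[1]=2,low[2]=3,low[3]=?,low[4]=1,low[5]=2); scc=(scc[0]=?,scc[1]=?,scc[2]=?,scc[3]=?,scc[4]=?,scc[5]=?)
step 2: low=(low[0]=0,low[1]=2,low[2]=2,low[3]=?,low[4]=1,low[5]=2); scc=(scc[0]=?,scc[1]=?,scc[2]=?,scc[3]=?,scc[4]=?,scc[5]=?)
step 3: low=(low[0]=0,low[1]=2,low[2]=2,low[3]=?,low[4]=1,low[5]=1); scc=(scc[0]=?,scc[1]=?,scc[2]=?,scc[3]=?,scc[4]=?,scc[5]=?)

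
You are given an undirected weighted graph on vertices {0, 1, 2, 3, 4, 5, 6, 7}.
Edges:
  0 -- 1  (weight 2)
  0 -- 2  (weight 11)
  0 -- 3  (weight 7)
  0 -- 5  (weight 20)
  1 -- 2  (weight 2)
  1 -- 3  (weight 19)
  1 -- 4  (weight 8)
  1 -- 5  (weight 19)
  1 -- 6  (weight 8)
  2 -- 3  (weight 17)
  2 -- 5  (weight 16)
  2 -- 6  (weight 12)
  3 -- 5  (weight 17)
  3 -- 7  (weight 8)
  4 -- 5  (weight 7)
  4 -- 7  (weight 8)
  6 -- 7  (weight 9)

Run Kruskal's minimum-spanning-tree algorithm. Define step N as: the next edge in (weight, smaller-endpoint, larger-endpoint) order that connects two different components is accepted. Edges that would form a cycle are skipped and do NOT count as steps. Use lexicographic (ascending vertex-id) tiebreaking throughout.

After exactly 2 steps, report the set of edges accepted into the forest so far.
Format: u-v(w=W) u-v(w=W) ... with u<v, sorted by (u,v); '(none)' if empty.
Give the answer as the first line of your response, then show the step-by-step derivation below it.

0-1(w=2) 1-2(w=2)

step 1: add edge 0-1 (w=2); MST = {0-1(w=2)}
step 2: add edge 1-2 (w=2); MST = {0-1(w=2) 1-2(w=2)}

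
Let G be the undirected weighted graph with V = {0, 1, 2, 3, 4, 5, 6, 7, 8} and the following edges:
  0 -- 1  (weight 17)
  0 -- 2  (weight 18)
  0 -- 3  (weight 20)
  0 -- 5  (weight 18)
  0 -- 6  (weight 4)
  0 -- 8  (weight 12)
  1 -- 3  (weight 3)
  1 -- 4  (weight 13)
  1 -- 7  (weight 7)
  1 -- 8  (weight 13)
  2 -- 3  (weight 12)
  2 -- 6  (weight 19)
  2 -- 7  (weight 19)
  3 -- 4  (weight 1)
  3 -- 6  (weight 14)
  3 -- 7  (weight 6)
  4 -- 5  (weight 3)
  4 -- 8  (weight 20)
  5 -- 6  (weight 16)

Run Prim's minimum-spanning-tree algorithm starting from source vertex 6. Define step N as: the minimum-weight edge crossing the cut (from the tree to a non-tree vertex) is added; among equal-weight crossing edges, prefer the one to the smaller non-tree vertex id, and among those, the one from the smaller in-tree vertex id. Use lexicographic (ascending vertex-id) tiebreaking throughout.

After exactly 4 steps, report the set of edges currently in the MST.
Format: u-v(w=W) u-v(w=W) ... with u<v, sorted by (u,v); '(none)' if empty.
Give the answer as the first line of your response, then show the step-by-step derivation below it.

0-6(w=4) 0-8(w=12) 1-3(w=3) 1-8(w=13)

step 1: add edge 0-6 (w=4); MST = {0-6(w=4)}
step 2: add edge 0-8 (w=12); MST = {0-6(w=4) 0-8(w=12)}
step 3: add edge 1-8 (w=13); MST = {0-6(w=4) 0-8(w=12) 1-8(w=13)}
step 4: add edge 1-3 (w=3); MST = {0-6(w=4) 0-8(w=12) 1-3(w=3) 1-8(w=13)}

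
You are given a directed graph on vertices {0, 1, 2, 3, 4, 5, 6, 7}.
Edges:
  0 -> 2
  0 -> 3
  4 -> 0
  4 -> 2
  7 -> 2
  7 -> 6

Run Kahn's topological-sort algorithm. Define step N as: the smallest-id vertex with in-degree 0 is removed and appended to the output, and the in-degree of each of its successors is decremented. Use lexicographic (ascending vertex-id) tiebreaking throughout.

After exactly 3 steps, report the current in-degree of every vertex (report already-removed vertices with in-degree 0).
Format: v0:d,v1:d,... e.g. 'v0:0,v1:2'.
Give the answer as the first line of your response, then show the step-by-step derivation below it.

v0:0,v1:0,v2:1,v3:0,v4:0,v5:0,v6:1,v7:0

step 1: output 1; order=[1]; indeg=(1,0,3,1,0,0,1,0)
step 2: output 4; order=[1,4]; indeg=(0,0,2,1,0,0,1,0)
step 3: output 0; order=[1,4,0]; indeg=(0,0,1,0,0,0,1,0)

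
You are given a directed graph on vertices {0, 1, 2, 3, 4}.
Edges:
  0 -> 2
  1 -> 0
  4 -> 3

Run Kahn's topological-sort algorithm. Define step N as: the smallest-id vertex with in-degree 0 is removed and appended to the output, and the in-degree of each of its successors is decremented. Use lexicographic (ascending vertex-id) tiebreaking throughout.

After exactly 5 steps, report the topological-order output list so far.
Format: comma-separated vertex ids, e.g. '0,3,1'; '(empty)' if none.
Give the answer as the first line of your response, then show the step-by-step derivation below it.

1,0,2,4,3

step 1: output 1; order=[1]; indeg=(0,0,1,1,0)
step 2: output 0; order=[1,0]; indeg=(0,0,0,1,0)
step 3: output 2; order=[1,0,2]; indeg=(0,0,0,1,0)
step 4: output 4; order=[1,0,2,4]; indeg=(0,0,0,0,0)
step 5: output 3; order=[1,0,2,4,3]; indeg=(0,0,0,0,0)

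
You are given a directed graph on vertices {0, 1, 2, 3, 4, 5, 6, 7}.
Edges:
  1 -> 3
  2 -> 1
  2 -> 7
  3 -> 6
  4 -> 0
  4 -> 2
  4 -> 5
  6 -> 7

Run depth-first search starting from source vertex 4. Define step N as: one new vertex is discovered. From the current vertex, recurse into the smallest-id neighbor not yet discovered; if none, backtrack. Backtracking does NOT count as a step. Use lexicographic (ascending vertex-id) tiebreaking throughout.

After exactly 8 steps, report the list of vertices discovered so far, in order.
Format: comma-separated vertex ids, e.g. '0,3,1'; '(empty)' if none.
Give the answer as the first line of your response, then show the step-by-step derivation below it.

4,0,2,1,3,6,7,5

step 1: discover 4; path=4; order=4
step 2: discover 0; path=4>0; order=4,0
step 3: discover 2; path=4>2; order=4,0,2
step 4: discover 1; path=4>2>1; order=4,0,2,1
step 5: discover 3; path=4>2>1>3; order=4,0,2,1,3
step 6: discover 6; path=4>2>1>3>6; order=4,0,2,1,3,6
step 7: discover 7; path=4>2>1>3>6>7; order=4,0,2,1,3,6,7
step 8: discover 5; path=4>5; order=4,0,2,1,3,6,7,5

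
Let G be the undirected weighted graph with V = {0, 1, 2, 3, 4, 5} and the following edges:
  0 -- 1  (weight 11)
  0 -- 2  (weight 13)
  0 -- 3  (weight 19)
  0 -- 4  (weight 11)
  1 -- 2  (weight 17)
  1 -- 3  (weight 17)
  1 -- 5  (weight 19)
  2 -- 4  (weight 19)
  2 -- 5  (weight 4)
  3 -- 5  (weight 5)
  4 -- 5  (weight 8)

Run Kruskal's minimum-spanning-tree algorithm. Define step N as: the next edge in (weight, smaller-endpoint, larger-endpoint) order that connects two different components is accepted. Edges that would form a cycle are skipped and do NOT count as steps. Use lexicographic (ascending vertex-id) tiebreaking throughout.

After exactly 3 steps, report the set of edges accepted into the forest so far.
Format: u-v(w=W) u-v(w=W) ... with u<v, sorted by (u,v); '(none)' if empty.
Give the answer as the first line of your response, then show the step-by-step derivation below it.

2-5(w=4) 3-5(w=5) 4-5(w=8)

step 1: add edge 2-5 (w=4); MST = {2-5(w=4)}
step 2: add edge 3-5 (w=5); MST = {2-5(w=4) 3-5(w=5)}
step 3: add edge 4-5 (w=8); MST = {2-5(w=4) 3-5(w=5) 4-5(w=8)}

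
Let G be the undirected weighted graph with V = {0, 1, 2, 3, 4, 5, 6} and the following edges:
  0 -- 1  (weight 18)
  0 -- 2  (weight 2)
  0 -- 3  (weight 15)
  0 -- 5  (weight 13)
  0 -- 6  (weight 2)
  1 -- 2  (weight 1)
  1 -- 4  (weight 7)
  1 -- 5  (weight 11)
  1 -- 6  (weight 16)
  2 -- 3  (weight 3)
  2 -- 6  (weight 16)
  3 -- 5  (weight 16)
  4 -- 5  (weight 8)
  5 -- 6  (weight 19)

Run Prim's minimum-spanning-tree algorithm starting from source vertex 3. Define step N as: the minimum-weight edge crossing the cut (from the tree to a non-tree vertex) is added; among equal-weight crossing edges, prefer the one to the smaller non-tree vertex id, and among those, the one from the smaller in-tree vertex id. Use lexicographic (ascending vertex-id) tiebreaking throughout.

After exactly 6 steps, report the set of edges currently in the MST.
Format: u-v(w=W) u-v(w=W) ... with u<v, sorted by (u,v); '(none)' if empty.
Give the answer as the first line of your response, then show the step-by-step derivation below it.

0-2(w=2) 0-6(w=2) 1-2(w=1) 1-4(w=7) 2-3(w=3) 4-5(w=8)

step 1: add edge 2-3 (w=3); MST = {2-3(w=3)}
step 2: add edge 1-2 (w=1); MST = {1-2(w=1) 2-3(w=3)}
step 3: add edge 0-2 (w=2); MST = {0-2(w=2) 1-2(w=1) 2-3(w=3)}
step 4: add edge 0-6 (w=2); MST = {0-2(w=2) 0-6(w=2) 1-2(w=1) 2-3(w=3)}
step 5: add edge 1-4 (w=7); MST = {0-2(w=2) 0-6(w=2) 1-2(w=1) 1-4(w=7) 2-3(w=3)}
step 6: add edge 4-5 (w=8); MST = {0-2(w=2) 0-6(w=2) 1-2(w=1) 1-4(w=7) 2-3(w=3) 4-5(w=8)}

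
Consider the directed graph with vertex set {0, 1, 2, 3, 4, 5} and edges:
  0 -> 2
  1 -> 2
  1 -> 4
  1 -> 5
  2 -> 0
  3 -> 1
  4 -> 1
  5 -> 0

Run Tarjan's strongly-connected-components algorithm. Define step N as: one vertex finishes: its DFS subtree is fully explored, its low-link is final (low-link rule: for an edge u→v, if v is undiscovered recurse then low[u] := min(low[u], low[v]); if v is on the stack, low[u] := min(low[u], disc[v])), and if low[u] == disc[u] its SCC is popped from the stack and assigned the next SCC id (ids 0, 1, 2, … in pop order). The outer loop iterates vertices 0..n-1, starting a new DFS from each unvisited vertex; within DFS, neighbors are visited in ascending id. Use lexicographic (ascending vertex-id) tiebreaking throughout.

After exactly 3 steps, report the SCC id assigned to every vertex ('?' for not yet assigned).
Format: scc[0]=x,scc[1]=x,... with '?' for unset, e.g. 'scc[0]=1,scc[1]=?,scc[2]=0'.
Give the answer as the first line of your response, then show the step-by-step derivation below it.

scc[0]=0,scc[1]=?,scc[2]=0,scc[3]=?,scc[4]=?,scc[5]=?

step 1: low=(low[0]=0,low[1]=?,low[2]=0,low[3]=?,low[4]=?,low[5]=?); scc=(scc[0]=?,scc[1]=?,scc[2]=?,scc[3]=?,scc[4]=?,scc[5]=?)
step 2: low=(low[0]=0,low[1]=?,low[2]=0,low[3]=?,low[4]=?,low[5]=?); scc=(scc[0]=0,scc[1]=?,scc[2]=0,scc[3]=?,scc[4]=?,scc[5]=?)
step 3: low=(low[0]=0,low[1]=2,low[2]=0,low[3]=?,low[4]=2,low[5]=?); scc=(scc[0]=0,scc[1]=?,scc[2]=0,scc[3]=?,scc[4]=?,scc[5]=?)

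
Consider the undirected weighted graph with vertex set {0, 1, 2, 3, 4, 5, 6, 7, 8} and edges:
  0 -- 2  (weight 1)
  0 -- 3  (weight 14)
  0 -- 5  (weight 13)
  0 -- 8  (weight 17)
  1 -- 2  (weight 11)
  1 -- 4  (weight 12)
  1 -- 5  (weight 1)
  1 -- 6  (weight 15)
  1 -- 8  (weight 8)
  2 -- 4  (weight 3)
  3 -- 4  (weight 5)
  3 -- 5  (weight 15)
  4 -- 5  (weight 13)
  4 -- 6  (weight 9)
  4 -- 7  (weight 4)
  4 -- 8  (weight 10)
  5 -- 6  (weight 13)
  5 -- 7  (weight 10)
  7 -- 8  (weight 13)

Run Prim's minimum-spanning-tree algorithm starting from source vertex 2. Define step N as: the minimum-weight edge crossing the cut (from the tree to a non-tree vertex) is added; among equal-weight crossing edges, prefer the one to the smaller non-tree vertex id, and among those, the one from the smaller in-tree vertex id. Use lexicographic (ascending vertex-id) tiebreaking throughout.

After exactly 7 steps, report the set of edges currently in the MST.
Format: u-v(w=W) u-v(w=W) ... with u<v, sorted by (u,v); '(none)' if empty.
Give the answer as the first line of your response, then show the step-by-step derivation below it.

0-2(w=1) 1-5(w=1) 2-4(w=3) 3-4(w=5) 4-6(w=9) 4-7(w=4) 5-7(w=10)

step 1: add edge 0-2 (w=1); MST = {0-2(w=1)}
step 2: add edge 2-4 (w=3); MST = {0-2(w=1) 2-4(w=3)}
step 3: add edge 4-7 (w=4); MST = {0-2(w=1) 2-4(w=3) 4-7(w=4)}
step 4: add edge 3-4 (w=5); MST = {0-2(w=1) 2-4(w=3) 3-4(w=5) 4-7(w=4)}
step 5: add edge 4-6 (w=9); MST = {0-2(w=1) 2-4(w=3) 3-4(w=5) 4-6(w=9) 4-7(w=4)}
step 6: add edge 5-7 (w=10); MST = {0-2(w=1) 2-4(w=3) 3-4(w=5) 4-6(w=9) 4-7(w=4) 5-7(w=10)}
step 7: add edge 1-5 (w=1); MST = {0-2(w=1) 1-5(w=1) 2-4(w=3) 3-4(w=5) 4-6(w=9) 4-7(w=4) 5-7(w=10)}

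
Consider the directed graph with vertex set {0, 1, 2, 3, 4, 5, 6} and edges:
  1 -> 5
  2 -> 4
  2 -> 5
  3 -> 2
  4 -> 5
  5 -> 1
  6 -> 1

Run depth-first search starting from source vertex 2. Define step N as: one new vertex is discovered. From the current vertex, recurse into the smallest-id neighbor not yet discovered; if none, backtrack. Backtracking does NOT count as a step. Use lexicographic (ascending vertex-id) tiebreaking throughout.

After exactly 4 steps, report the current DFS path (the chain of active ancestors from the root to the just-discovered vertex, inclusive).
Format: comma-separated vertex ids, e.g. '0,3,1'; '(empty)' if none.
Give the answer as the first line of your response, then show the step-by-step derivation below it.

2,4,5,1

step 1: discover 2; path=2; order=2
step 2: discover 4; path=2>4; order=2,4
step 3: discover 5; path=2>4>5; order=2,4,5
step 4: discover 1; path=2>4>5>1; order=2,4,5,1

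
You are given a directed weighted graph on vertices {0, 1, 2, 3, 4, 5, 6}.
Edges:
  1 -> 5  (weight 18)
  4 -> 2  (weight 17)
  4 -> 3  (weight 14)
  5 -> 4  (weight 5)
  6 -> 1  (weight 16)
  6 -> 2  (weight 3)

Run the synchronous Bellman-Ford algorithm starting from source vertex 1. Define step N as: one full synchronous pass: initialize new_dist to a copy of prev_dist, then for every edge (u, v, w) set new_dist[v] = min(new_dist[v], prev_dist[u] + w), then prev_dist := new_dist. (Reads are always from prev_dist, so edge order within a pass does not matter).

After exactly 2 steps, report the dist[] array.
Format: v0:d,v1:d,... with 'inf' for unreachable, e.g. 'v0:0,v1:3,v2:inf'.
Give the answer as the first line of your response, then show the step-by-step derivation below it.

v0:inf,v1:0,v2:inf,v3:inf,v4:23,v5:18,v6:inf

step 1: dist = v0:inf,v1:0,v2:inf,v3:inf,v4:inf,v5:18,v6:inf
step 2: dist = v0:inf,v1:0,v2:inf,v3:inf,v4:23,v5:18,v6:inf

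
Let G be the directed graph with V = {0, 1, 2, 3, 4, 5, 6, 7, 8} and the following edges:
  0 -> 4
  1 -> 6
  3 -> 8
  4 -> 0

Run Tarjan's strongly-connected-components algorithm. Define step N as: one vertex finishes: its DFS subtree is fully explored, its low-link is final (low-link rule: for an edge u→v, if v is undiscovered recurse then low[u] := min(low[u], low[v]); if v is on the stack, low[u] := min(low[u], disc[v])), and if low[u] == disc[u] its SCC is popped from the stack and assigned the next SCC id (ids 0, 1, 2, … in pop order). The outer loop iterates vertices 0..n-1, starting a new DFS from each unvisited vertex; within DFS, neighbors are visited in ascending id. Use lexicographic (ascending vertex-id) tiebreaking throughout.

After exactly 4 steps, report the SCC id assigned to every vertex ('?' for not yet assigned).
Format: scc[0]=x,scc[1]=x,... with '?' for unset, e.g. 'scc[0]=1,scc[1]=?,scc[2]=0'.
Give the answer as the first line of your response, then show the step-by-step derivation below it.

scc[0]=0,scc[1]=2,scc[2]=?,scc[3]=?,scc[4]=0,scc[5]=?,scc[6]=1,scc[7]=?,scc[8]=?

step 1: low=(low[0]=0,low[1]=?,low[2]=?,low[3]=?,low[4]=0,low[5]=?,low[6]=?,low[7]=?,low[8]=?); scc=(scc[0]=?,scc[1]=?,scc[2]=?,scc[3]=?,scc[4]=?,scc[5]=?,scc[6]=?,scc[7]=?,scc[8]=?)
step 2: low=(low[0]=0,low[1]=?,low[2]=?,low[3]=?,low[4]=0,low[5]=?,low[6]=?,low[7]=?,low[8]=?); scc=(scc[0]=0,scc[1]=?,scc[2]=?,scc[3]=?,scc[4]=0,scc[5]=?,scc[6]=?,scc[7]=?,scc[8]=?)
step 3: low=(low[0]=0,low[1]=2,low[2]=?,low[3]=?,low[4]=0,low[5]=?,low[6]=3,low[7]=?,low[8]=?); scc=(scc[0]=0,scc[1]=?,scc[2]=?,scc[3]=?,scc[4]=0,scc[5]=?,scc[6]=1,scc[7]=?,scc[8]=?)
step 4: low=(low[0]=0,low[1]=2,low[2]=?,low[3]=?,low[4]=0,low[5]=?,low[6]=3,low[7]=?,low[8]=?); scc=(scc[0]=0,scc[1]=2,scc[2]=?,scc[3]=?,scc[4]=0,scc[5]=?,scc[6]=1,scc[7]=?,scc[8]=?)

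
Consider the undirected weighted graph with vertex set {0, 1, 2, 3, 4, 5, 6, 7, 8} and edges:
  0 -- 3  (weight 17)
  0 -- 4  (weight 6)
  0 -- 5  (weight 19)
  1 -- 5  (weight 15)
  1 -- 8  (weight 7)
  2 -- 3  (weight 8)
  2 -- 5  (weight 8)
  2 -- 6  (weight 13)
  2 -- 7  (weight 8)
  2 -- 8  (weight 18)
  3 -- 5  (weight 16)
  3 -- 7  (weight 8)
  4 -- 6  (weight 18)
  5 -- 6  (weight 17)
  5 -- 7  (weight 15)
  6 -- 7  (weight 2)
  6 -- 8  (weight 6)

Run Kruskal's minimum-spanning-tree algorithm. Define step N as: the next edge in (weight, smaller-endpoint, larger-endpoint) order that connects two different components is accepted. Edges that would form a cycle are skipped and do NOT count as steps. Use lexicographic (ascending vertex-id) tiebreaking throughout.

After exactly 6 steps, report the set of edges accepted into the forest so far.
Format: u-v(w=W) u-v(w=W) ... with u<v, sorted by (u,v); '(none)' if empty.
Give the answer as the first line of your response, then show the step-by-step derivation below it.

0-4(w=6) 1-8(w=7) 2-3(w=8) 2-5(w=8) 6-7(w=2) 6-8(w=6)

step 1: add edge 6-7 (w=2); MST = {6-7(w=2)}
step 2: add edge 0-4 (w=6); MST = {0-4(w=6) 6-7(w=2)}
step 3: add edge 6-8 (w=6); MST = {0-4(w=6) 6-7(w=2) 6-8(w=6)}
step 4: add edge 1-8 (w=7); MST = {0-4(w=6) 1-8(w=7) 6-7(w=2) 6-8(w=6)}
step 5: add edge 2-3 (w=8); MST = {0-4(w=6) 1-8(w=7) 2-3(w=8) 6-7(w=2) 6-8(w=6)}
step 6: add edge 2-5 (w=8); MST = {0-4(w=6) 1-8(w=7) 2-3(w=8) 2-5(w=8) 6-7(w=2) 6-8(w=6)}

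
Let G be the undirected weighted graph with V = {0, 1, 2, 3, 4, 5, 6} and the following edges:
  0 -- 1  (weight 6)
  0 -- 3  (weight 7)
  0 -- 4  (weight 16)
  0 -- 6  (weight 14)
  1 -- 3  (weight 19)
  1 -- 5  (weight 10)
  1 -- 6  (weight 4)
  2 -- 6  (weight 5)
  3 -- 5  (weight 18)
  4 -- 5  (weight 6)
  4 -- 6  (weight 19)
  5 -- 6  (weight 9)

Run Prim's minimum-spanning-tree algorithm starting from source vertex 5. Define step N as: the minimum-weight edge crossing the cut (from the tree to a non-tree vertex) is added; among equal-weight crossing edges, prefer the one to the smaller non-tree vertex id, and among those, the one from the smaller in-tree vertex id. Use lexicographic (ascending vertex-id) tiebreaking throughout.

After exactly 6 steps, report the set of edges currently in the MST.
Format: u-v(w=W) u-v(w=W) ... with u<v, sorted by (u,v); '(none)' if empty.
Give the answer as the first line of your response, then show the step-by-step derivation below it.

0-1(w=6) 0-3(w=7) 1-6(w=4) 2-6(w=5) 4-5(w=6) 5-6(w=9)

step 1: add edge 4-5 (w=6); MST = {4-5(w=6)}
step 2: add edge 5-6 (w=9); MST = {4-5(w=6) 5-6(w=9)}
step 3: add edge 1-6 (w=4); MST = {1-6(w=4) 4-5(w=6) 5-6(w=9)}
step 4: add edge 2-6 (w=5); MST = {1-6(w=4) 2-6(w=5) 4-5(w=6) 5-6(w=9)}
step 5: add edge 0-1 (w=6); MST = {0-1(w=6) 1-6(w=4) 2-6(w=5) 4-5(w=6) 5-6(w=9)}
step 6: add edge 0-3 (w=7); MST = {0-1(w=6) 0-3(w=7) 1-6(w=4) 2-6(w=5) 4-5(w=6) 5-6(w=9)}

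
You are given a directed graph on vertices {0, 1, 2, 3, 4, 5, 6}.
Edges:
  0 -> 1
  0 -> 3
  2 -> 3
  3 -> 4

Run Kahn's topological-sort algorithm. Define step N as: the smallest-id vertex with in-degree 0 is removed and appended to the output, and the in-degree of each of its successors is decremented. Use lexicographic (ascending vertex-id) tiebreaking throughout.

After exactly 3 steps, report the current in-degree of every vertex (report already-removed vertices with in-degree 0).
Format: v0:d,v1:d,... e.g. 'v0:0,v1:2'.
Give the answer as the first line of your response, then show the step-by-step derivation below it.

v0:0,v1:0,v2:0,v3:0,v4:1,v5:0,v6:0

step 1: output 0; order=[0]; indeg=(0,0,0,1,1,0,0)
step 2: output 1; order=[0,1]; indeg=(0,0,0,1,1,0,0)
step 3: output 2; order=[0,1,2]; indeg=(0,0,0,0,1,0,0)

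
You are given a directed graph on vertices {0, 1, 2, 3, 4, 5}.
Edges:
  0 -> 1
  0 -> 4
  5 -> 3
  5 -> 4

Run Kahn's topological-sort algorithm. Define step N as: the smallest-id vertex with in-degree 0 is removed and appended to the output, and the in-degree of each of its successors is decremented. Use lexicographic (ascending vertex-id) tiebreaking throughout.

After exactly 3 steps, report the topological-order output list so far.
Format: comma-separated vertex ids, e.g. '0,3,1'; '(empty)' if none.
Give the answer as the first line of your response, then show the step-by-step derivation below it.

0,1,2

step 1: output 0; order=[0]; indeg=(0,0,0,1,1,0)
step 2: output 1; order=[0,1]; indeg=(0,0,0,1,1,0)
step 3: output 2; order=[0,1,2]; indeg=(0,0,0,1,1,0)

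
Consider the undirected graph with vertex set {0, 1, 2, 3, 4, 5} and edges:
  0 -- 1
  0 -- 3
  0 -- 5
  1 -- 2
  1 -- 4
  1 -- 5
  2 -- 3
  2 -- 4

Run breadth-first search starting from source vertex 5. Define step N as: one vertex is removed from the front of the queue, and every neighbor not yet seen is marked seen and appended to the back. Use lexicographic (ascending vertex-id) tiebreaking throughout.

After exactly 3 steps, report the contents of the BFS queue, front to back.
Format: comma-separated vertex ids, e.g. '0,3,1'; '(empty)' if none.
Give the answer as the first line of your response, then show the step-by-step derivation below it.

3,2,4

step 1: dequeue 5; queue=[0,1]; order=5
step 2: dequeue 0; queue=[1,3]; order=5,0
step 3: dequeue 1; queue=[3,2,4]; order=5,0,1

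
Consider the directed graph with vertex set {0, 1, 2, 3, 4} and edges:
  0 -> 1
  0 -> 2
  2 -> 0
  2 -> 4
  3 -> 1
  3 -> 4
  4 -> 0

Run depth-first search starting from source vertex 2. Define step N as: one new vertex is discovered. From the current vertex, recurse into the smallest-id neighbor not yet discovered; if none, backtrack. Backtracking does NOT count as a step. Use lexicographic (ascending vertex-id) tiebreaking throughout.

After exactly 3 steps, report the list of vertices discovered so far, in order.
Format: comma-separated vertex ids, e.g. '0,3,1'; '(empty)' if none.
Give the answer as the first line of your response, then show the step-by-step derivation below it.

2,0,1

step 1: discover 2; path=2; order=2
step 2: discover 0; path=2>0; order=2,0
step 3: discover 1; path=2>0>1; order=2,0,1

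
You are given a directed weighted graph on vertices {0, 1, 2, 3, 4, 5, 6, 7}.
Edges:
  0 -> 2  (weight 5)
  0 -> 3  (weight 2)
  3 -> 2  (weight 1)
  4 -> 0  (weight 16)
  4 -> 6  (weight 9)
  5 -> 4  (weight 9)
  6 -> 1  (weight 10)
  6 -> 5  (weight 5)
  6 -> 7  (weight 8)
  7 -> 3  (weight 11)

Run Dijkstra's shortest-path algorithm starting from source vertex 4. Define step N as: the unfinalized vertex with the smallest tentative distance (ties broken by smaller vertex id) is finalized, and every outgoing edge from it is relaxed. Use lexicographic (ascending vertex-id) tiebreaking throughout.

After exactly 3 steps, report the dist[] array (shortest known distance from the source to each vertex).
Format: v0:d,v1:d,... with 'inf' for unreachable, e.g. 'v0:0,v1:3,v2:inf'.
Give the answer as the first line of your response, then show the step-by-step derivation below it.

v0:16,v1:19,v2:inf,v3:inf,v4:0,v5:14,v6:9,v7:17

step 1: dist = v0:16,v1:inf,v2:inf,v3:inf,v4:0,v5:inf,v6:9,v7:inf
step 2: dist = v0:16,v1:19,v2:inf,v3:inf,v4:0,v5:14,v6:9,v7:17
step 3: dist = v0:16,v1:19,v2:inf,v3:inf,v4:0,v5:14,v6:9,v7:17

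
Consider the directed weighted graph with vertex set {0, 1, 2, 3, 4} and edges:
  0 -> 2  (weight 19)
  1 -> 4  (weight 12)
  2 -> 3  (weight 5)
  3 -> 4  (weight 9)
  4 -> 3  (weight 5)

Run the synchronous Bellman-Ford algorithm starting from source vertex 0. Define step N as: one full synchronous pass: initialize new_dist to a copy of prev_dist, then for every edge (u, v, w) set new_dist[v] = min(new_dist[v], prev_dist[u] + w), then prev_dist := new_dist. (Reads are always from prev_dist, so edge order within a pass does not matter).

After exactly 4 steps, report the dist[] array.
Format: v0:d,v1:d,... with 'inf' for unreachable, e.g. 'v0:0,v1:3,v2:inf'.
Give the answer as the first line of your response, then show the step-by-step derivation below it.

v0:0,v1:inf,v2:19,v3:24,v4:33

step 1: dist = v0:0,v1:inf,v2:19,v3:inf,v4:inf
step 2: dist = v0:0,v1:inf,v2:19,v3:24,v4:inf
step 3: dist = v0:0,v1:inf,v2:19,v3:24,v4:33
step 4: dist = v0:0,v1:inf,v2:19,v3:24,v4:33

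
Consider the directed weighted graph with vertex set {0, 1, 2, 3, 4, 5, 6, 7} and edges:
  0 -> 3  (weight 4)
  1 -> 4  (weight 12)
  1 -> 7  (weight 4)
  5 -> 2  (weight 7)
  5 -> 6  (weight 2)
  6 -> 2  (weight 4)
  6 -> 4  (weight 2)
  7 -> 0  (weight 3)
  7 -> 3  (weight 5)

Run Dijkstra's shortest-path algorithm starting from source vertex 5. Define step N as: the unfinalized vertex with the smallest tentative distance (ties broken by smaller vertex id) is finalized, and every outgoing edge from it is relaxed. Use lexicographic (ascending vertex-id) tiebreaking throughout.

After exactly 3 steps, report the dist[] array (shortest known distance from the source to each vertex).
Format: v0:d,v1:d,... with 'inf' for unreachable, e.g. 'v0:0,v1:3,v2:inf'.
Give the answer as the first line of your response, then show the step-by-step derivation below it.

v0:inf,v1:inf,v2:6,v3:inf,v4:4,v5:0,v6:2,v7:inf

step 1: dist = v0:inf,v1:inf,v2:7,v3:inf,v4:inf,v5:0,v6:2,v7:inf
step 2: dist = v0:inf,v1:inf,v2:6,v3:inf,v4:4,v5:0,v6:2,v7:inf
step 3: dist = v0:inf,v1:inf,v2:6,v3:inf,v4:4,v5:0,v6:2,v7:inf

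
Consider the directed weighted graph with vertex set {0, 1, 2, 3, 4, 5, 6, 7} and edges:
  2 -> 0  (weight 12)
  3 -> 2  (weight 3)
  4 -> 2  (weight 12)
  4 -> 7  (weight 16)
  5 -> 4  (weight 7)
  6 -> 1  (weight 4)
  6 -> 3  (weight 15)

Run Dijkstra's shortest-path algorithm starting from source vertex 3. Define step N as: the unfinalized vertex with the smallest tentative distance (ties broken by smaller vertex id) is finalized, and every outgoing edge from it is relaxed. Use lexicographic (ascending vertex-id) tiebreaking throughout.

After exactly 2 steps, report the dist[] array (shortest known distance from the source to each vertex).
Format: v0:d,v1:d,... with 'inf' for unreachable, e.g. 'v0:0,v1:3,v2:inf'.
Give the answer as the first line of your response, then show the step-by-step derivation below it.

v0:15,v1:inf,v2:3,v3:0,v4:inf,v5:inf,v6:inf,v7:inf

step 1: dist = v0:inf,v1:inf,v2:3,v3:0,v4:inf,v5:inf,v6:inf,v7:inf
step 2: dist = v0:15,v1:inf,v2:3,v3:0,v4:inf,v5:inf,v6:inf,v7:inf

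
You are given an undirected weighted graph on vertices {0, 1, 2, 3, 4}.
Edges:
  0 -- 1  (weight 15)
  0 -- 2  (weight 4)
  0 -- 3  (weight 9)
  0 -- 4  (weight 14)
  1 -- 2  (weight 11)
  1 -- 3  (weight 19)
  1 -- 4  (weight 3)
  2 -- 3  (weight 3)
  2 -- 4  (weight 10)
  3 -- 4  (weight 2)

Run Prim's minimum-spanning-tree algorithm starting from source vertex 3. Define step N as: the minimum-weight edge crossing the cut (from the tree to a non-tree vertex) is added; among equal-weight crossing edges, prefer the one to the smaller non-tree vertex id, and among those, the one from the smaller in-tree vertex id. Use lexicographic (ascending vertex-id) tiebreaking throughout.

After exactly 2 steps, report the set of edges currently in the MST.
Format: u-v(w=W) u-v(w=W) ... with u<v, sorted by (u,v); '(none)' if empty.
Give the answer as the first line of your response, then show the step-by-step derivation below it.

1-4(w=3) 3-4(w=2)

step 1: add edge 3-4 (w=2); MST = {3-4(w=2)}
step 2: add edge 1-4 (w=3); MST = {1-4(w=3) 3-4(w=2)}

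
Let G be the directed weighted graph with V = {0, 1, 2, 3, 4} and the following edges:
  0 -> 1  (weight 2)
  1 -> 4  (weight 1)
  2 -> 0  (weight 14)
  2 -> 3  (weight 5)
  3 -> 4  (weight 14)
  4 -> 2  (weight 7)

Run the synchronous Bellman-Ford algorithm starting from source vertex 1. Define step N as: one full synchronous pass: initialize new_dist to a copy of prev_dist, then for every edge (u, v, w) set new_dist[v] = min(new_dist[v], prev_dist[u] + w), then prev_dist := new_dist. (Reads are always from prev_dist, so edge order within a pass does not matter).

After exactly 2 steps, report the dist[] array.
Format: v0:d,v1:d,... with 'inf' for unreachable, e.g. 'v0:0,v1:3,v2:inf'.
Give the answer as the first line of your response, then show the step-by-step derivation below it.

v0:inf,v1:0,v2:8,v3:inf,v4:1

step 1: dist = v0:inf,v1:0,v2:inf,v3:inf,v4:1
step 2: dist = v0:inf,v1:0,v2:8,v3:inf,v4:1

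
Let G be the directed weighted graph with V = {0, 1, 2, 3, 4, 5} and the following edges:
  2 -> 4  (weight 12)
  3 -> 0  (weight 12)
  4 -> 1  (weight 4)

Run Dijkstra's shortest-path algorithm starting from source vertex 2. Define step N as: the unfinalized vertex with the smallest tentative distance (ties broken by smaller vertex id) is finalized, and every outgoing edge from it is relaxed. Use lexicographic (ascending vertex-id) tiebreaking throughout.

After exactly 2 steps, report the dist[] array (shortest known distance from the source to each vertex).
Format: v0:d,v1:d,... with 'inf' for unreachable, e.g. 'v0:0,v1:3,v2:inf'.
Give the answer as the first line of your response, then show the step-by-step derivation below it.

v0:inf,v1:16,v2:0,v3:inf,v4:12,v5:inf

step 1: dist = v0:inf,v1:inf,v2:0,v3:inf,v4:12,v5:inf
step 2: dist = v0:inf,v1:16,v2:0,v3:inf,v4:12,v5:inf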